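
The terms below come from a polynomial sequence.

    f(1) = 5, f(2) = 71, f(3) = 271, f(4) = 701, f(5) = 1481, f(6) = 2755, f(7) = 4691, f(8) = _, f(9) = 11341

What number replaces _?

7481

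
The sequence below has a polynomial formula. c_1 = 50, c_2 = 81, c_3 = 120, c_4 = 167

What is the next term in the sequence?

First differences: 31, 39, 47
Second differences: 8, 8
The second differences are constant (8).
47 + 8 = 55;  167 + 55 = 222

222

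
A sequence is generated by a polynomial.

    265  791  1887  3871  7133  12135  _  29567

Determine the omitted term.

19411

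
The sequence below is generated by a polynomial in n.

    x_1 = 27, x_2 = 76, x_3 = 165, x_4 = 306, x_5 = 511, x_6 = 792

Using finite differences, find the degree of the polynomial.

3

First differences: 49, 89, 141, 205, 281
Second differences: 40, 52, 64, 76
Third differences: 12, 12, 12
The third differences are constant, so the polynomial has degree 3.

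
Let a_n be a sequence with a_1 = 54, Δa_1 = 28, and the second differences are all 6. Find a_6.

Build the table forward from the leading diagonal:
Second differences: 6  6  6  6  6  6
First differences: 28  34  40  46  52  58
a: 54  82  116  156  202  254

254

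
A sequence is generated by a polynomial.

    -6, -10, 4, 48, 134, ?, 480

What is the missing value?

274

Using the first 5 terms:
First differences: -4, 14, 44, 86
Second differences: 18, 30, 42
Third differences: 12, 12
Constant third difference = 12.
Extend forward: 42 + 12 = 54;  86 + 54 = 140;  134 + 140 = 274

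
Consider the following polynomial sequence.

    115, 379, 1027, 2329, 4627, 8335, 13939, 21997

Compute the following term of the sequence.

33139

Δ: 264, 648, 1302, 2298, 3708, 5604, 8058
Δ²: 384, 654, 996, 1410, 1896, 2454
Δ³: 270, 342, 414, 486, 558
Δ⁴: 72, 72, 72, 72
Constant fourth difference = 72, so extend:
558 + 72 = 630;  2454 + 630 = 3084;  8058 + 3084 = 11142;  21997 + 11142 = 33139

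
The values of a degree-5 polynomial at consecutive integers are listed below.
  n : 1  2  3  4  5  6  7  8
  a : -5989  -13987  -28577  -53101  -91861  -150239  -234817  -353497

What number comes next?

D1: -7998, -14590, -24524, -38760, -58378, -84578, -118680
D2: -6592, -9934, -14236, -19618, -26200, -34102
D3: -3342, -4302, -5382, -6582, -7902
D4: -960, -1080, -1200, -1320
D5: -120, -120, -120
The fifth differences are constant (-120).
-1320 − 120 = -1440;  -7902 − 1440 = -9342;  -34102 − 9342 = -43444;  -118680 − 43444 = -162124;  -353497 − 162124 = -515621

-515621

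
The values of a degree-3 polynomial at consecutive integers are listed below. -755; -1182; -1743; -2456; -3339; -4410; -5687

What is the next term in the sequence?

-7188

-427, -561, -713, -883, -1071, -1277
-134, -152, -170, -188, -206
-18, -18, -18, -18
Constant third difference = -18, so extend:
-206 − 18 = -224;  -1277 − 224 = -1501;  -5687 − 1501 = -7188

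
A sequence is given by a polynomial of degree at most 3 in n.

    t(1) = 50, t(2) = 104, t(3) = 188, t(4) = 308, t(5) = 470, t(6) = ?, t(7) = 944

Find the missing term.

680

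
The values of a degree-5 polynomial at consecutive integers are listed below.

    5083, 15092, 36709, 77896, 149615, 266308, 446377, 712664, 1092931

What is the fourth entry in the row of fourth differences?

D1: 10009, 21617, 41187, 71719, 116693, 180069, 266287, 380267
D2: 11608, 19570, 30532, 44974, 63376, 86218, 113980
D3: 7962, 10962, 14442, 18402, 22842, 27762
D4: 3000, 3480, 3960, 4440, 4920
D5: 480, 480, 480, 480

4440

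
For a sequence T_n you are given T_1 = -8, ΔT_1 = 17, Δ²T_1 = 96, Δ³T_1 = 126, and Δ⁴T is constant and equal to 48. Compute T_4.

Build the table forward from the leading diagonal:
Δ⁴: 48, 48, 48, 48
Δ³: 126, 174, 222, 270
Δ²: 96, 222, 396, 618
Δ: 17, 113, 335, 731
T: -8, 9, 122, 457

457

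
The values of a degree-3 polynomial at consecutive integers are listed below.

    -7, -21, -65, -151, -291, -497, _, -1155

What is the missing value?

-781

Using the first 6 terms:
First differences: -14  -44  -86  -140  -206
Second differences: -30  -42  -54  -66
Third differences: -12  -12  -12
Constant third difference = -12.
Extend forward: -66 − 12 = -78;  -206 − 78 = -284;  -497 − 284 = -781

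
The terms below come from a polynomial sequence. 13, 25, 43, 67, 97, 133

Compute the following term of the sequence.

175

12 , 18 , 24 , 30 , 36
6 , 6 , 6 , 6
The second differences are constant (6).
36 + 6 = 42;  133 + 42 = 175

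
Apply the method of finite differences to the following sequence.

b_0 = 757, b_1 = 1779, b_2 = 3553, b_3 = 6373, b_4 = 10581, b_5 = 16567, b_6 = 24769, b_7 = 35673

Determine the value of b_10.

First differences: 1022, 1774, 2820, 4208, 5986, 8202, 10904
Second differences: 752, 1046, 1388, 1778, 2216, 2702
Third differences: 294, 342, 390, 438, 486
Fourth differences: 48, 48, 48, 48
The fourth differences are constant (48).
486 + 48 = 534;  2702 + 534 = 3236;  10904 + 3236 = 14140;  35673 + 14140 = 49813
534 + 48 = 582;  3236 + 582 = 3818;  14140 + 3818 = 17958;  49813 + 17958 = 67771
582 + 48 = 630;  3818 + 630 = 4448;  17958 + 4448 = 22406;  67771 + 22406 = 90177

90177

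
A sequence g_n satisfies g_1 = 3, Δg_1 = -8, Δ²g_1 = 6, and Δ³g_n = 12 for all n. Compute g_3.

-7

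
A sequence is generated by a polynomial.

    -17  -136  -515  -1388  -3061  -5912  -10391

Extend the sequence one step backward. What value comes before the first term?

-119, -379, -873, -1673, -2851, -4479
-260, -494, -800, -1178, -1628
-234, -306, -378, -450
-72, -72, -72
The fourth differences are constant at -72.
Work back: -234 + 72 = -162;  -260 + 162 = -98;  -119 + 98 = -21;  -17 + 21 = 4

4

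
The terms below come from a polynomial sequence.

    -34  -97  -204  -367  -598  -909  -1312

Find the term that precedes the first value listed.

-3

Δ: -63, -107, -163, -231, -311, -403
Δ²: -44, -56, -68, -80, -92
Δ³: -12, -12, -12, -12
The third differences are constant at -12.
Work back: -44 + 12 = -32;  -63 + 32 = -31;  -34 + 31 = -3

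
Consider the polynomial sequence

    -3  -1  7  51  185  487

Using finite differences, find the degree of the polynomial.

4

First differences: 2, 8, 44, 134, 302
Second differences: 6, 36, 90, 168
Third differences: 30, 54, 78
Fourth differences: 24, 24
The fourth differences are constant, so the polynomial has degree 4.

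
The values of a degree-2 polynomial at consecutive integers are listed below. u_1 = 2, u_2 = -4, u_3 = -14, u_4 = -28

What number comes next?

-6, -10, -14
-4, -4
Second differences constant at -4.
-14 − 4 = -18;  -28 − 18 = -46

-46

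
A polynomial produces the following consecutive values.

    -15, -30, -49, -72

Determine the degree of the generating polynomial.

2

-15, -19, -23
-4, -4
The second differences are constant, so the polynomial has degree 2.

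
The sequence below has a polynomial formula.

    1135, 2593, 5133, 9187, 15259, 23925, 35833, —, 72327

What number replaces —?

51703

Using the first 7 terms:
First differences: 1458  2540  4054  6072  8666  11908
Second differences: 1082  1514  2018  2594  3242
Third differences: 432  504  576  648
Fourth differences: 72  72  72
Constant fourth difference = 72.
Extend forward: 648 + 72 = 720;  3242 + 720 = 3962;  11908 + 3962 = 15870;  35833 + 15870 = 51703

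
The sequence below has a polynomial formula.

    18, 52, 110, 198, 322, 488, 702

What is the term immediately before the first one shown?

Δ: 34  58  88  124  166  214
Δ²: 24  30  36  42  48
Δ³: 6  6  6  6
The third differences are constant at 6.
Work back: 24 − 6 = 18;  34 − 18 = 16;  18 − 16 = 2

2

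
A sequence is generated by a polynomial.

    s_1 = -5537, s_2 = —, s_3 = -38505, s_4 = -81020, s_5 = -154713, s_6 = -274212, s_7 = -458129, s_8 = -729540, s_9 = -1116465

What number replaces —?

Using the last 7 terms:
Δ: -42515, -73693, -119499, -183917, -271411, -386925
Δ²: -31178, -45806, -64418, -87494, -115514
Δ³: -14628, -18612, -23076, -28020
Δ⁴: -3984, -4464, -4944
Δ⁵: -480, -480
Constant fifth difference = -480.
Extend backward: -3984 + 480 = -3504;  -14628 + 3504 = -11124;  -31178 + 11124 = -20054;  -42515 + 20054 = -22461;  -38505 + 22461 = -16044

-16044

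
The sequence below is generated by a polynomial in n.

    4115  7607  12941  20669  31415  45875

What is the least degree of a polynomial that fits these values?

D1: 3492, 5334, 7728, 10746, 14460
D2: 1842, 2394, 3018, 3714
D3: 552, 624, 696
D4: 72, 72
The fourth differences are constant, so the polynomial has degree 4.

4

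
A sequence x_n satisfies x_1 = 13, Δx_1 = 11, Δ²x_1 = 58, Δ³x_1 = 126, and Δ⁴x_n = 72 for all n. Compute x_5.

981

Build the table forward from the leading diagonal:
Δ⁴: 72, 72, 72, 72, 72
Δ³: 126, 198, 270, 342, 414
Δ²: 58, 184, 382, 652, 994
Δ: 11, 69, 253, 635, 1287
x: 13, 24, 93, 346, 981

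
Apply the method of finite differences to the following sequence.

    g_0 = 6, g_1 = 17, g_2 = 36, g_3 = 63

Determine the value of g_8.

318

D1: 11, 19, 27
D2: 8, 8
Constant second difference = 8, so extend:
27 + 8 = 35;  63 + 35 = 98
35 + 8 = 43;  98 + 43 = 141
43 + 8 = 51;  141 + 51 = 192
51 + 8 = 59;  192 + 59 = 251
59 + 8 = 67;  251 + 67 = 318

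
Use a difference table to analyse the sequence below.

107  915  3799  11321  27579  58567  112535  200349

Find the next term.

D1: 808, 2884, 7522, 16258, 30988, 53968, 87814
D2: 2076, 4638, 8736, 14730, 22980, 33846
D3: 2562, 4098, 5994, 8250, 10866
D4: 1536, 1896, 2256, 2616
D5: 360, 360, 360
The fifth differences are constant (360).
2616 + 360 = 2976;  10866 + 2976 = 13842;  33846 + 13842 = 47688;  87814 + 47688 = 135502;  200349 + 135502 = 335851

335851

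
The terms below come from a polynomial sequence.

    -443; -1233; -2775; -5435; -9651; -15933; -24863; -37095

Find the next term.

-53355

D1: -790, -1542, -2660, -4216, -6282, -8930, -12232
D2: -752, -1118, -1556, -2066, -2648, -3302
D3: -366, -438, -510, -582, -654
D4: -72, -72, -72, -72
The fourth differences are constant (-72).
-654 − 72 = -726;  -3302 − 726 = -4028;  -12232 − 4028 = -16260;  -37095 − 16260 = -53355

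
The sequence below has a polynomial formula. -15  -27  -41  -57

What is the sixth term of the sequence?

-12 , -14 , -16
-2 , -2
The second differences are constant (-2).
-16 − 2 = -18;  -57 − 18 = -75
-18 − 2 = -20;  -75 − 20 = -95

-95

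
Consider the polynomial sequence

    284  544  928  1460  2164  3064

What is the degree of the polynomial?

D1: 260, 384, 532, 704, 900
D2: 124, 148, 172, 196
D3: 24, 24, 24
The third differences are constant, so the polynomial has degree 3.

3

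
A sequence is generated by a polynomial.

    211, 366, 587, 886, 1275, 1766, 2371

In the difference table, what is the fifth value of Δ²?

114

Δ: 155, 221, 299, 389, 491, 605
Δ²: 66, 78, 90, 102, 114
Δ³: 12, 12, 12, 12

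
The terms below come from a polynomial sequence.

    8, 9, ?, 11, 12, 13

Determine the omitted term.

10

Using the last 3 terms:
First differences: 1, 1
Constant first difference = 1.
Extend backward: 11 − 1 = 10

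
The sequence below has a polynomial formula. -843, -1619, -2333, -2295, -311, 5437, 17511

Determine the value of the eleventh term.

-776, -714, 38, 1984, 5748, 12074
62, 752, 1946, 3764, 6326
690, 1194, 1818, 2562
504, 624, 744
120, 120
Fifth differences constant at 120.
744 + 120 = 864;  2562 + 864 = 3426;  6326 + 3426 = 9752;  12074 + 9752 = 21826;  17511 + 21826 = 39337
864 + 120 = 984;  3426 + 984 = 4410;  9752 + 4410 = 14162;  21826 + 14162 = 35988;  39337 + 35988 = 75325
984 + 120 = 1104;  4410 + 1104 = 5514;  14162 + 5514 = 19676;  35988 + 19676 = 55664;  75325 + 55664 = 130989
1104 + 120 = 1224;  5514 + 1224 = 6738;  19676 + 6738 = 26414;  55664 + 26414 = 82078;  130989 + 82078 = 213067

213067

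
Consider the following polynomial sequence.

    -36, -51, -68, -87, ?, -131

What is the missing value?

Using the first 4 terms:
D1: -15, -17, -19
D2: -2, -2
Constant second difference = -2.
Extend forward: -19 − 2 = -21;  -87 − 21 = -108

-108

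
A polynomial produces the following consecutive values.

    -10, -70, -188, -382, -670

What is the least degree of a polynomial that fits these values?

3

First differences: -60, -118, -194, -288
Second differences: -58, -76, -94
Third differences: -18, -18
The third differences are constant, so the polynomial has degree 3.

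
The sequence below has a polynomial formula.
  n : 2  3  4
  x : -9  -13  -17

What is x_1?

-5

D1: -4, -4
The first differences are constant at -4.
Work back: -9 + 4 = -5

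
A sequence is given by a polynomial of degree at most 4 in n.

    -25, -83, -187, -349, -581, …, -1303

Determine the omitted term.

-895

Using the first 5 terms:
First differences: -58  -104  -162  -232
Second differences: -46  -58  -70
Third differences: -12  -12
Constant third difference = -12.
Extend forward: -70 − 12 = -82;  -232 − 82 = -314;  -581 − 314 = -895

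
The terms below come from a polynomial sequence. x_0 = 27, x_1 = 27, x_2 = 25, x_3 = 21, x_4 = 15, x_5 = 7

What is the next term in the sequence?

-3

Δ: 0 , -2 , -4 , -6 , -8
Δ²: -2 , -2 , -2 , -2
Second differences constant at -2.
-8 − 2 = -10;  7 − 10 = -3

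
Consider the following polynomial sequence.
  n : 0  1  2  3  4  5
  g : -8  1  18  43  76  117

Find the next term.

166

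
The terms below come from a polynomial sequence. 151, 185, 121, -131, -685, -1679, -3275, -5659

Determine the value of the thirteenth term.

First differences: 34, -64, -252, -554, -994, -1596, -2384
Second differences: -98, -188, -302, -440, -602, -788
Third differences: -90, -114, -138, -162, -186
Fourth differences: -24, -24, -24, -24
Constant fourth difference = -24, so extend:
-186 − 24 = -210;  -788 − 210 = -998;  -2384 − 998 = -3382;  -5659 − 3382 = -9041
-210 − 24 = -234;  -998 − 234 = -1232;  -3382 − 1232 = -4614;  -9041 − 4614 = -13655
-234 − 24 = -258;  -1232 − 258 = -1490;  -4614 − 1490 = -6104;  -13655 − 6104 = -19759
-258 − 24 = -282;  -1490 − 282 = -1772;  -6104 − 1772 = -7876;  -19759 − 7876 = -27635
-282 − 24 = -306;  -1772 − 306 = -2078;  -7876 − 2078 = -9954;  -27635 − 9954 = -37589

-37589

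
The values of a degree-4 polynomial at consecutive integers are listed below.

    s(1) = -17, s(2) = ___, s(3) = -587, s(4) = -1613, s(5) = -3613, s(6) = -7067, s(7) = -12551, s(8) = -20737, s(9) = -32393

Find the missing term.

Using the last 7 terms:
Δ: -1026  -2000  -3454  -5484  -8186  -11656
Δ²: -974  -1454  -2030  -2702  -3470
Δ³: -480  -576  -672  -768
Δ⁴: -96  -96  -96
Constant fourth difference = -96.
Extend backward: -480 + 96 = -384;  -974 + 384 = -590;  -1026 + 590 = -436;  -587 + 436 = -151

-151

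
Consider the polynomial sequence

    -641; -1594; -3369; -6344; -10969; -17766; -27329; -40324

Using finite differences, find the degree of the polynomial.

4

First differences: -953, -1775, -2975, -4625, -6797, -9563, -12995
Second differences: -822, -1200, -1650, -2172, -2766, -3432
Third differences: -378, -450, -522, -594, -666
Fourth differences: -72, -72, -72, -72
The fourth differences are constant, so the polynomial has degree 4.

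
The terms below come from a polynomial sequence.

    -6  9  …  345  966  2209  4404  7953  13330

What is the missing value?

88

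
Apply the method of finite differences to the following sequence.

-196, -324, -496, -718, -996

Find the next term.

Δ: -128, -172, -222, -278
Δ²: -44, -50, -56
Δ³: -6, -6
Constant third difference = -6, so extend:
-56 − 6 = -62;  -278 − 62 = -340;  -996 − 340 = -1336

-1336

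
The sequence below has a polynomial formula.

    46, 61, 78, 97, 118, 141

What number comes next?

166

D1: 15, 17, 19, 21, 23
D2: 2, 2, 2, 2
The second differences are constant (2).
23 + 2 = 25;  141 + 25 = 166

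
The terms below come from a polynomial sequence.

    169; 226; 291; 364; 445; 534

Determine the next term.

631

D1: 57, 65, 73, 81, 89
D2: 8, 8, 8, 8
The second differences are constant (8).
89 + 8 = 97;  534 + 97 = 631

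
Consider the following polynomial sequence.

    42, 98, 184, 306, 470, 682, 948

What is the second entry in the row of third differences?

6

First differences: 56, 86, 122, 164, 212, 266
Second differences: 30, 36, 42, 48, 54
Third differences: 6, 6, 6, 6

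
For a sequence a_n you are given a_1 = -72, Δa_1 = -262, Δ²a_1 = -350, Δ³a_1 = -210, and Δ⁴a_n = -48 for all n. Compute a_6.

Build the table forward from the leading diagonal:
Fourth differences: -48, -48, -48, -48, -48, -48
Third differences: -210, -258, -306, -354, -402, -450
Second differences: -350, -560, -818, -1124, -1478, -1880
First differences: -262, -612, -1172, -1990, -3114, -4592
a: -72, -334, -946, -2118, -4108, -7222

-7222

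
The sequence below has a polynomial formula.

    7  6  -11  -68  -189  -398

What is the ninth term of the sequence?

-1793

-1, -17, -57, -121, -209
-16, -40, -64, -88
-24, -24, -24
The third differences are constant (-24).
-88 − 24 = -112;  -209 − 112 = -321;  -398 − 321 = -719
-112 − 24 = -136;  -321 − 136 = -457;  -719 − 457 = -1176
-136 − 24 = -160;  -457 − 160 = -617;  -1176 − 617 = -1793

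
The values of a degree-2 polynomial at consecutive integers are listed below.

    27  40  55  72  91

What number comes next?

112

Δ: 13  15  17  19
Δ²: 2  2  2
Second differences constant at 2.
19 + 2 = 21;  91 + 21 = 112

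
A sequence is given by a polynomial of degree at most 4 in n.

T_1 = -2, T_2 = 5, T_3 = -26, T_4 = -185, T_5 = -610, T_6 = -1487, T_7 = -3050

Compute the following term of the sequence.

-5581

D1: 7, -31, -159, -425, -877, -1563
D2: -38, -128, -266, -452, -686
D3: -90, -138, -186, -234
D4: -48, -48, -48
Fourth differences constant at -48.
-234 − 48 = -282;  -686 − 282 = -968;  -1563 − 968 = -2531;  -3050 − 2531 = -5581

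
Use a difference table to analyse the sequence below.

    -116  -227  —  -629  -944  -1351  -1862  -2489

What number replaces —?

-394

Using the last 5 terms:
-315  -407  -511  -627
-92  -104  -116
-12  -12
Constant third difference = -12.
Extend backward: -92 + 12 = -80;  -315 + 80 = -235;  -629 + 235 = -394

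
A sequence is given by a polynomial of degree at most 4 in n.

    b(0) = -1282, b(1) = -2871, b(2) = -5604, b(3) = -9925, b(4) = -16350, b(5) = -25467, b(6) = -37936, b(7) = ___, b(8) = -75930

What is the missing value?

Using the first 7 terms:
Δ: -1589, -2733, -4321, -6425, -9117, -12469
Δ²: -1144, -1588, -2104, -2692, -3352
Δ³: -444, -516, -588, -660
Δ⁴: -72, -72, -72
Constant fourth difference = -72.
Extend forward: -660 − 72 = -732;  -3352 − 732 = -4084;  -12469 − 4084 = -16553;  -37936 − 16553 = -54489

-54489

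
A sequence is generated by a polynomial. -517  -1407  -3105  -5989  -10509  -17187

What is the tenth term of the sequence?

-78439

Δ: -890, -1698, -2884, -4520, -6678
Δ²: -808, -1186, -1636, -2158
Δ³: -378, -450, -522
Δ⁴: -72, -72
Constant fourth difference = -72, so extend:
-522 − 72 = -594;  -2158 − 594 = -2752;  -6678 − 2752 = -9430;  -17187 − 9430 = -26617
-594 − 72 = -666;  -2752 − 666 = -3418;  -9430 − 3418 = -12848;  -26617 − 12848 = -39465
-666 − 72 = -738;  -3418 − 738 = -4156;  -12848 − 4156 = -17004;  -39465 − 17004 = -56469
-738 − 72 = -810;  -4156 − 810 = -4966;  -17004 − 4966 = -21970;  -56469 − 21970 = -78439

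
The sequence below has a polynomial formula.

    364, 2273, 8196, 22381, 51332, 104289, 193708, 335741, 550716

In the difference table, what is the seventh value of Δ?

First differences: 1909, 5923, 14185, 28951, 52957, 89419, 142033, 214975
Second differences: 4014, 8262, 14766, 24006, 36462, 52614, 72942
Third differences: 4248, 6504, 9240, 12456, 16152, 20328
Fourth differences: 2256, 2736, 3216, 3696, 4176
Fifth differences: 480, 480, 480, 480

142033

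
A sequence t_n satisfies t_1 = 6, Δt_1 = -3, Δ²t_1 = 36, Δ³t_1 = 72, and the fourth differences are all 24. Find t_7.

2328

Build the table forward from the leading diagonal:
D4: 24  24  24  24  24  24  24
D3: 72  96  120  144  168  192  216
D2: 36  108  204  324  468  636  828
D1: -3  33  141  345  669  1137  1773
t: 6  3  36  177  522  1191  2328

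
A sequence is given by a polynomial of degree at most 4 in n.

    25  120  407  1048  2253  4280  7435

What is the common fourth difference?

D1: 95, 287, 641, 1205, 2027, 3155
D2: 192, 354, 564, 822, 1128
D3: 162, 210, 258, 306
D4: 48, 48, 48

48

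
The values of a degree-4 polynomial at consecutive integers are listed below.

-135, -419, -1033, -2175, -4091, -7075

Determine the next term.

D1: -284, -614, -1142, -1916, -2984
D2: -330, -528, -774, -1068
D3: -198, -246, -294
D4: -48, -48
The fourth differences are constant (-48).
-294 − 48 = -342;  -1068 − 342 = -1410;  -2984 − 1410 = -4394;  -7075 − 4394 = -11469

-11469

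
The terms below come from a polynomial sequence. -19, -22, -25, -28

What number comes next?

Δ: -3, -3, -3
Constant first difference = -3, so extend:
-28 − 3 = -31

-31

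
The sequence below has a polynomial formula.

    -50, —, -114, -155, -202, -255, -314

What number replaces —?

-79

Using the last 5 terms:
D1: -41  -47  -53  -59
D2: -6  -6  -6
Constant second difference = -6.
Extend backward: -41 + 6 = -35;  -114 + 35 = -79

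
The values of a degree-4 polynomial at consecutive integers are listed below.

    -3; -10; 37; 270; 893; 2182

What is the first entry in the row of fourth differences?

72

First differences: -7, 47, 233, 623, 1289
Second differences: 54, 186, 390, 666
Third differences: 132, 204, 276
Fourth differences: 72, 72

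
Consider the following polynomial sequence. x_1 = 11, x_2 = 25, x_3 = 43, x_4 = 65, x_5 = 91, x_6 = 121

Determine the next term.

155

D1: 14  18  22  26  30
D2: 4  4  4  4
Constant second difference = 4, so extend:
30 + 4 = 34;  121 + 34 = 155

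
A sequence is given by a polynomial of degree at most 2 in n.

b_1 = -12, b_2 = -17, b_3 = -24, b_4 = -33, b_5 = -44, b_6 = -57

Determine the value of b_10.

-129

Δ: -5 , -7 , -9 , -11 , -13
Δ²: -2 , -2 , -2 , -2
Constant second difference = -2, so extend:
-13 − 2 = -15;  -57 − 15 = -72
-15 − 2 = -17;  -72 − 17 = -89
-17 − 2 = -19;  -89 − 19 = -108
-19 − 2 = -21;  -108 − 21 = -129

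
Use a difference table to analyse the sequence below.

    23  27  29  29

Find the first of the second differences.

-2

D1: 4, 2, 0
D2: -2, -2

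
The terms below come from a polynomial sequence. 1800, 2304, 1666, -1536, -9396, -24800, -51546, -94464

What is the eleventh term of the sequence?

-386550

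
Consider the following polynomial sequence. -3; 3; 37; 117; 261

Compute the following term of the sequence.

487

6, 34, 80, 144
28, 46, 64
18, 18
The third differences are constant (18).
64 + 18 = 82;  144 + 82 = 226;  261 + 226 = 487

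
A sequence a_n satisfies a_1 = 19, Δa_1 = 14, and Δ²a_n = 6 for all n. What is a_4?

Build the table forward from the leading diagonal:
D2: 6  6  6  6
D1: 14  20  26  32
a: 19  33  53  79

79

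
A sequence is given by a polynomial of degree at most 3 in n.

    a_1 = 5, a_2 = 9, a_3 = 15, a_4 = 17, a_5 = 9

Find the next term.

4, 6, 2, -8
2, -4, -10
-6, -6
Third differences constant at -6.
-10 − 6 = -16;  -8 − 16 = -24;  9 − 24 = -15

-15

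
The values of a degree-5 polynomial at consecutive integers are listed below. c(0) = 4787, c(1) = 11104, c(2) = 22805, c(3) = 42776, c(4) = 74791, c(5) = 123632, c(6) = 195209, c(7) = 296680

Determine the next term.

D1: 6317 , 11701 , 19971 , 32015 , 48841 , 71577 , 101471
D2: 5384 , 8270 , 12044 , 16826 , 22736 , 29894
D3: 2886 , 3774 , 4782 , 5910 , 7158
D4: 888 , 1008 , 1128 , 1248
D5: 120 , 120 , 120
Constant fifth difference = 120, so extend:
1248 + 120 = 1368;  7158 + 1368 = 8526;  29894 + 8526 = 38420;  101471 + 38420 = 139891;  296680 + 139891 = 436571

436571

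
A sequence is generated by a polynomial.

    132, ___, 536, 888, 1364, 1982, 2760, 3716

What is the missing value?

Using the last 6 terms:
352  476  618  778  956
124  142  160  178
18  18  18
Constant third difference = 18.
Extend backward: 124 − 18 = 106;  352 − 106 = 246;  536 − 246 = 290

290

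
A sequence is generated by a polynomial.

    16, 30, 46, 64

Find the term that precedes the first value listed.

4

Δ: 14  16  18
Δ²: 2  2
The second differences are constant at 2.
Work back: 14 − 2 = 12;  16 − 12 = 4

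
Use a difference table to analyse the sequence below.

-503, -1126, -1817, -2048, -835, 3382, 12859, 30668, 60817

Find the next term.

108370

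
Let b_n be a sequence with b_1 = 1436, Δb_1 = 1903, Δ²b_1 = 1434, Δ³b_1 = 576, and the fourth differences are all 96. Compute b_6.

31531

Build the table forward from the leading diagonal:
Δ⁴: 96, 96, 96, 96, 96, 96
Δ³: 576, 672, 768, 864, 960, 1056
Δ²: 1434, 2010, 2682, 3450, 4314, 5274
Δ: 1903, 3337, 5347, 8029, 11479, 15793
b: 1436, 3339, 6676, 12023, 20052, 31531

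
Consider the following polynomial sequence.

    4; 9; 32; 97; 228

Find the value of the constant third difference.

24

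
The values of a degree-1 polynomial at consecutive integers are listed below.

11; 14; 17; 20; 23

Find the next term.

26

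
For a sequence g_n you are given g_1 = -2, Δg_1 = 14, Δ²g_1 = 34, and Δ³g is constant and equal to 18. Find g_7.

Build the table forward from the leading diagonal:
Δ³: 18, 18, 18, 18, 18, 18, 18
Δ²: 34, 52, 70, 88, 106, 124, 142
Δ: 14, 48, 100, 170, 258, 364, 488
g: -2, 12, 60, 160, 330, 588, 952

952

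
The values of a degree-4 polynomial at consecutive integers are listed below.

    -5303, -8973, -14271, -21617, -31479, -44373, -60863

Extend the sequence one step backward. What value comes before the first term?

-3670  -5298  -7346  -9862  -12894  -16490
-1628  -2048  -2516  -3032  -3596
-420  -468  -516  -564
-48  -48  -48
The fourth differences are constant at -48.
Work back: -420 + 48 = -372;  -1628 + 372 = -1256;  -3670 + 1256 = -2414;  -5303 + 2414 = -2889

-2889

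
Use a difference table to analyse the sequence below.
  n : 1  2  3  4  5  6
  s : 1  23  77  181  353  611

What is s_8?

1457

Δ: 22 , 54 , 104 , 172 , 258
Δ²: 32 , 50 , 68 , 86
Δ³: 18 , 18 , 18
The third differences are constant (18).
86 + 18 = 104;  258 + 104 = 362;  611 + 362 = 973
104 + 18 = 122;  362 + 122 = 484;  973 + 484 = 1457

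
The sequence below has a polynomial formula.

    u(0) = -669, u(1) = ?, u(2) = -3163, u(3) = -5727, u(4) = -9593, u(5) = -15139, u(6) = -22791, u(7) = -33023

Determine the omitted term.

-1571

Using the last 6 terms:
D1: -2564  -3866  -5546  -7652  -10232
D2: -1302  -1680  -2106  -2580
D3: -378  -426  -474
D4: -48  -48
Constant fourth difference = -48.
Extend backward: -378 + 48 = -330;  -1302 + 330 = -972;  -2564 + 972 = -1592;  -3163 + 1592 = -1571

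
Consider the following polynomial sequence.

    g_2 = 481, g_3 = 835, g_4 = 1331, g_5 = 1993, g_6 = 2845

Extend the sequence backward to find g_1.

354  496  662  852
142  166  190
24  24
The third differences are constant at 24.
Work back: 142 − 24 = 118;  354 − 118 = 236;  481 − 236 = 245

245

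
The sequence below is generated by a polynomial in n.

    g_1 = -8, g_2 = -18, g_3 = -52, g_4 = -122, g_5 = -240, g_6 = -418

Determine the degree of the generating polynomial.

First differences: -10, -34, -70, -118, -178
Second differences: -24, -36, -48, -60
Third differences: -12, -12, -12
The third differences are constant, so the polynomial has degree 3.

3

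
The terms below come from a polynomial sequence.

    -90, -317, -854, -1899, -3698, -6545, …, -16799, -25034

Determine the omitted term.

Using the first 6 terms:
First differences: -227  -537  -1045  -1799  -2847
Second differences: -310  -508  -754  -1048
Third differences: -198  -246  -294
Fourth differences: -48  -48
Constant fourth difference = -48.
Extend forward: -294 − 48 = -342;  -1048 − 342 = -1390;  -2847 − 1390 = -4237;  -6545 − 4237 = -10782

-10782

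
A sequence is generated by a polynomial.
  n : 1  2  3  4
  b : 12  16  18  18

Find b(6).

12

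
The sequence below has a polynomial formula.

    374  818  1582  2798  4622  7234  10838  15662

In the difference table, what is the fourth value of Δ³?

204

D1: 444, 764, 1216, 1824, 2612, 3604, 4824
D2: 320, 452, 608, 788, 992, 1220
D3: 132, 156, 180, 204, 228
D4: 24, 24, 24, 24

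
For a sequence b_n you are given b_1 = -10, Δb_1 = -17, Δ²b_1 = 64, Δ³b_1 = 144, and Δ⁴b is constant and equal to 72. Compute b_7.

Build the table forward from the leading diagonal:
Fourth differences: 72  72  72  72  72  72  72
Third differences: 144  216  288  360  432  504  576
Second differences: 64  208  424  712  1072  1504  2008
First differences: -17  47  255  679  1391  2463  3967
b: -10  -27  20  275  954  2345  4808

4808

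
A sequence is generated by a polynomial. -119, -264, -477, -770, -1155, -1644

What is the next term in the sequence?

-2249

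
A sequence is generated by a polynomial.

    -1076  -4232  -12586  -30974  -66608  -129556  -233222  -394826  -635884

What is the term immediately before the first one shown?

-3156, -8354, -18388, -35634, -62948, -103666, -161604, -241058
-5198, -10034, -17246, -27314, -40718, -57938, -79454
-4836, -7212, -10068, -13404, -17220, -21516
-2376, -2856, -3336, -3816, -4296
-480, -480, -480, -480
The fifth differences are constant at -480.
Work back: -2376 + 480 = -1896;  -4836 + 1896 = -2940;  -5198 + 2940 = -2258;  -3156 + 2258 = -898;  -1076 + 898 = -178

-178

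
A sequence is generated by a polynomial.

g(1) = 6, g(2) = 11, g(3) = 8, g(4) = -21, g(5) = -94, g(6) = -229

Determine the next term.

-444

5, -3, -29, -73, -135
-8, -26, -44, -62
-18, -18, -18
The third differences are constant (-18).
-62 − 18 = -80;  -135 − 80 = -215;  -229 − 215 = -444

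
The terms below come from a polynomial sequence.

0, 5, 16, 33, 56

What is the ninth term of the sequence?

208

5  11  17  23
6  6  6
Second differences constant at 6.
23 + 6 = 29;  56 + 29 = 85
29 + 6 = 35;  85 + 35 = 120
35 + 6 = 41;  120 + 41 = 161
41 + 6 = 47;  161 + 47 = 208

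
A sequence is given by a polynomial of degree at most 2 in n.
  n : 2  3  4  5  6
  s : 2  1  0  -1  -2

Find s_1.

3

First differences: -1  -1  -1  -1
The first differences are constant at -1.
Work back: 2 + 1 = 3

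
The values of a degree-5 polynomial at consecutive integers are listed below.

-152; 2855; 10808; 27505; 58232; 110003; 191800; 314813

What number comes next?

First differences: 3007 , 7953 , 16697 , 30727 , 51771 , 81797 , 123013
Second differences: 4946 , 8744 , 14030 , 21044 , 30026 , 41216
Third differences: 3798 , 5286 , 7014 , 8982 , 11190
Fourth differences: 1488 , 1728 , 1968 , 2208
Fifth differences: 240 , 240 , 240
Fifth differences constant at 240.
2208 + 240 = 2448;  11190 + 2448 = 13638;  41216 + 13638 = 54854;  123013 + 54854 = 177867;  314813 + 177867 = 492680

492680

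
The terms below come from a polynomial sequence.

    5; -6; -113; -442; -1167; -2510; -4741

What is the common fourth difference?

-48

Δ: -11, -107, -329, -725, -1343, -2231
Δ²: -96, -222, -396, -618, -888
Δ³: -126, -174, -222, -270
Δ⁴: -48, -48, -48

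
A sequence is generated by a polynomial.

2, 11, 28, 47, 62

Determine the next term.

67

First differences: 9, 17, 19, 15
Second differences: 8, 2, -4
Third differences: -6, -6
Constant third difference = -6, so extend:
-4 − 6 = -10;  15 − 10 = 5;  62 + 5 = 67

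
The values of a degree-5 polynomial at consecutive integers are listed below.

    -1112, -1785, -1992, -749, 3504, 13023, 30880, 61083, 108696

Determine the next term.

First differences: -673  -207  1243  4253  9519  17857  30203  47613
Second differences: 466  1450  3010  5266  8338  12346  17410
Third differences: 984  1560  2256  3072  4008  5064
Fourth differences: 576  696  816  936  1056
Fifth differences: 120  120  120  120
Constant fifth difference = 120, so extend:
1056 + 120 = 1176;  5064 + 1176 = 6240;  17410 + 6240 = 23650;  47613 + 23650 = 71263;  108696 + 71263 = 179959

179959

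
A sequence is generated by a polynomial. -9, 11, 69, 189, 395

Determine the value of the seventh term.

20, 58, 120, 206
38, 62, 86
24, 24
Constant third difference = 24, so extend:
86 + 24 = 110;  206 + 110 = 316;  395 + 316 = 711
110 + 24 = 134;  316 + 134 = 450;  711 + 450 = 1161

1161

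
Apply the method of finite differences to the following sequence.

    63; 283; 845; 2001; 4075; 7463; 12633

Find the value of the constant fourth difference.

D1: 220, 562, 1156, 2074, 3388, 5170
D2: 342, 594, 918, 1314, 1782
D3: 252, 324, 396, 468
D4: 72, 72, 72

72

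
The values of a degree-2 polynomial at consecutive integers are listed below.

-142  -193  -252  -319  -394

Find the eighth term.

D1: -51, -59, -67, -75
D2: -8, -8, -8
The second differences are constant (-8).
-75 − 8 = -83;  -394 − 83 = -477
-83 − 8 = -91;  -477 − 91 = -568
-91 − 8 = -99;  -568 − 99 = -667

-667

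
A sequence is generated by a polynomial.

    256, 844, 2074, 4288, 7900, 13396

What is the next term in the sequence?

21334

Δ: 588  1230  2214  3612  5496
Δ²: 642  984  1398  1884
Δ³: 342  414  486
Δ⁴: 72  72
The fourth differences are constant (72).
486 + 72 = 558;  1884 + 558 = 2442;  5496 + 2442 = 7938;  13396 + 7938 = 21334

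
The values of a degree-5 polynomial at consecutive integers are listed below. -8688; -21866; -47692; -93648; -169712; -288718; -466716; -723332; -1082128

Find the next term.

-1570962

Δ: -13178 , -25826 , -45956 , -76064 , -119006 , -177998 , -256616 , -358796
Δ²: -12648 , -20130 , -30108 , -42942 , -58992 , -78618 , -102180
Δ³: -7482 , -9978 , -12834 , -16050 , -19626 , -23562
Δ⁴: -2496 , -2856 , -3216 , -3576 , -3936
Δ⁵: -360 , -360 , -360 , -360
The fifth differences are constant (-360).
-3936 − 360 = -4296;  -23562 − 4296 = -27858;  -102180 − 27858 = -130038;  -358796 − 130038 = -488834;  -1082128 − 488834 = -1570962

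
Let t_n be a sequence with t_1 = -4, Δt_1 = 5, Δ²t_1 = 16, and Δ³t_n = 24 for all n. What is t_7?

Build the table forward from the leading diagonal:
Third differences: 24, 24, 24, 24, 24, 24, 24
Second differences: 16, 40, 64, 88, 112, 136, 160
First differences: 5, 21, 61, 125, 213, 325, 461
t: -4, 1, 22, 83, 208, 421, 746

746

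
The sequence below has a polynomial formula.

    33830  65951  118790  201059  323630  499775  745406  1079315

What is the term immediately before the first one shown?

15635

First differences: 32121  52839  82269  122571  176145  245631  333909
Second differences: 20718  29430  40302  53574  69486  88278
Third differences: 8712  10872  13272  15912  18792
Fourth differences: 2160  2400  2640  2880
Fifth differences: 240  240  240
The fifth differences are constant at 240.
Work back: 2160 − 240 = 1920;  8712 − 1920 = 6792;  20718 − 6792 = 13926;  32121 − 13926 = 18195;  33830 − 18195 = 15635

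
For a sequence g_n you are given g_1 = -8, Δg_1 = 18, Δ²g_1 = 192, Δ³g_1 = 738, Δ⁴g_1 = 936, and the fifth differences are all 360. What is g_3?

220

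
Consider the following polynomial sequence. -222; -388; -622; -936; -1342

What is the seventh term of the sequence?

D1: -166, -234, -314, -406
D2: -68, -80, -92
D3: -12, -12
The third differences are constant (-12).
-92 − 12 = -104;  -406 − 104 = -510;  -1342 − 510 = -1852
-104 − 12 = -116;  -510 − 116 = -626;  -1852 − 626 = -2478

-2478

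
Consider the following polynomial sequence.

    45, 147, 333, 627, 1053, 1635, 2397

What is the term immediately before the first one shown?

3

First differences: 102  186  294  426  582  762
Second differences: 84  108  132  156  180
Third differences: 24  24  24  24
The third differences are constant at 24.
Work back: 84 − 24 = 60;  102 − 60 = 42;  45 − 42 = 3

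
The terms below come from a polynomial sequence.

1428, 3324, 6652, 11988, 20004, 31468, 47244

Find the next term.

68292

Δ: 1896 , 3328 , 5336 , 8016 , 11464 , 15776
Δ²: 1432 , 2008 , 2680 , 3448 , 4312
Δ³: 576 , 672 , 768 , 864
Δ⁴: 96 , 96 , 96
Fourth differences constant at 96.
864 + 96 = 960;  4312 + 960 = 5272;  15776 + 5272 = 21048;  47244 + 21048 = 68292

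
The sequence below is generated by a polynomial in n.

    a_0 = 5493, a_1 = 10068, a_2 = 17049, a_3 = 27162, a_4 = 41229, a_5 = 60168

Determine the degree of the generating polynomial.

4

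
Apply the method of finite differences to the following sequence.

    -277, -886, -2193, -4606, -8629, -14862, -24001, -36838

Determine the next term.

-54261

First differences: -609, -1307, -2413, -4023, -6233, -9139, -12837
Second differences: -698, -1106, -1610, -2210, -2906, -3698
Third differences: -408, -504, -600, -696, -792
Fourth differences: -96, -96, -96, -96
Fourth differences constant at -96.
-792 − 96 = -888;  -3698 − 888 = -4586;  -12837 − 4586 = -17423;  -36838 − 17423 = -54261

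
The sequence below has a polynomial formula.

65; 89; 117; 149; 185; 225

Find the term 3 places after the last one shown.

369

Δ: 24 , 28 , 32 , 36 , 40
Δ²: 4 , 4 , 4 , 4
The second differences are constant (4).
40 + 4 = 44;  225 + 44 = 269
44 + 4 = 48;  269 + 48 = 317
48 + 4 = 52;  317 + 52 = 369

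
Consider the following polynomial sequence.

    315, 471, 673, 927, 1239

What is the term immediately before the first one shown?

First differences: 156, 202, 254, 312
Second differences: 46, 52, 58
Third differences: 6, 6
The third differences are constant at 6.
Work back: 46 − 6 = 40;  156 − 40 = 116;  315 − 116 = 199

199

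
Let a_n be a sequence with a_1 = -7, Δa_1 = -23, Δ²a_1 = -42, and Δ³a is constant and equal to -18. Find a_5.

Build the table forward from the leading diagonal:
Δ³: -18, -18, -18, -18, -18
Δ²: -42, -60, -78, -96, -114
Δ: -23, -65, -125, -203, -299
a: -7, -30, -95, -220, -423

-423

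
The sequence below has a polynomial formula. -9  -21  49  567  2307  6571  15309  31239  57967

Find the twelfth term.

Δ: -12 , 70 , 518 , 1740 , 4264 , 8738 , 15930 , 26728
Δ²: 82 , 448 , 1222 , 2524 , 4474 , 7192 , 10798
Δ³: 366 , 774 , 1302 , 1950 , 2718 , 3606
Δ⁴: 408 , 528 , 648 , 768 , 888
Δ⁵: 120 , 120 , 120 , 120
Fifth differences constant at 120.
888 + 120 = 1008;  3606 + 1008 = 4614;  10798 + 4614 = 15412;  26728 + 15412 = 42140;  57967 + 42140 = 100107
1008 + 120 = 1128;  4614 + 1128 = 5742;  15412 + 5742 = 21154;  42140 + 21154 = 63294;  100107 + 63294 = 163401
1128 + 120 = 1248;  5742 + 1248 = 6990;  21154 + 6990 = 28144;  63294 + 28144 = 91438;  163401 + 91438 = 254839

254839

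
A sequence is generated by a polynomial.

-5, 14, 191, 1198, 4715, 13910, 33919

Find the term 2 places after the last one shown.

139643

First differences: 19, 177, 1007, 3517, 9195, 20009
Second differences: 158, 830, 2510, 5678, 10814
Third differences: 672, 1680, 3168, 5136
Fourth differences: 1008, 1488, 1968
Fifth differences: 480, 480
The fifth differences are constant (480).
1968 + 480 = 2448;  5136 + 2448 = 7584;  10814 + 7584 = 18398;  20009 + 18398 = 38407;  33919 + 38407 = 72326
2448 + 480 = 2928;  7584 + 2928 = 10512;  18398 + 10512 = 28910;  38407 + 28910 = 67317;  72326 + 67317 = 139643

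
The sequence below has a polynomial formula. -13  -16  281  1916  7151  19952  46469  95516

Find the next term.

179051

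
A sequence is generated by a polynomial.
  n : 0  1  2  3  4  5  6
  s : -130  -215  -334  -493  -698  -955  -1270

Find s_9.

D1: -85  -119  -159  -205  -257  -315
D2: -34  -40  -46  -52  -58
D3: -6  -6  -6  -6
Third differences constant at -6.
-58 − 6 = -64;  -315 − 64 = -379;  -1270 − 379 = -1649
-64 − 6 = -70;  -379 − 70 = -449;  -1649 − 449 = -2098
-70 − 6 = -76;  -449 − 76 = -525;  -2098 − 525 = -2623

-2623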